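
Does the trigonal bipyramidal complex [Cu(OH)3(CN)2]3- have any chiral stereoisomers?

no

A trigonal bipyramid has two axial and three equatorial sites, which are chemically inequivalent.
There are 3 geometric isomers: CN both axial; CN one axial, one equatorial; CN both equatorial.
Each arrangement has an internal mirror plane or centre of symmetry, so none is chiral.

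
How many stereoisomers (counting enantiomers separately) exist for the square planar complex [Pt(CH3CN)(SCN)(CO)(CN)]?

3

In a square planar complex each vertex has one trans partner and two cis neighbours.
There are 3 geometric isomers: (CH3CN/CO trans, CN/SCN trans); (CH3CN/SCN trans, CN/CO trans); (CH3CN/CN trans, CO/SCN trans).
Each arrangement has an internal mirror plane or centre of symmetry, so none is chiral.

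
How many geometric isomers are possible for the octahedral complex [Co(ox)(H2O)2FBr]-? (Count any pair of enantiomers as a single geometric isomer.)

Each ox is bidentate and must span two cis positions.
Systematic placement gives 4 geometric isomers: H2O cis (3 arrangements, 2 chiral); H2O trans.

4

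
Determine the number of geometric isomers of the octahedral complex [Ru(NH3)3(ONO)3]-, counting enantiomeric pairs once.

2

The six octahedral sites form three mutually perpendicular trans pairs.
Working through the distinct placements yields 2 geometric isomers: NH3 mer; NH3 fac.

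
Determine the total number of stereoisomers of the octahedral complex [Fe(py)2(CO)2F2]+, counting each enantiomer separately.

Systematic placement gives 5 geometric isomers: py trans, CO trans, F trans; py cis, CO trans, F cis; py trans, CO cis, F cis; py cis, CO cis, F cis (chiral); py cis, CO cis, F trans.
One of these lacks any improper symmetry element and so occurs as an enantiomeric pair, giving 5 + 1 = 6 stereoisomers in total.

6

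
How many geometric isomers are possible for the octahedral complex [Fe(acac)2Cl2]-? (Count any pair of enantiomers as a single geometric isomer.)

Each acac is bidentate and must span two cis positions.
There are 2 geometric isomers: Cl trans; Cl cis (chiral).

2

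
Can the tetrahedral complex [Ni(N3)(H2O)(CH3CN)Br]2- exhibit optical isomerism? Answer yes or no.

yes

All four vertices of a tetrahedron are equivalent and mutually adjacent, so cis/trans isomerism cannot arise.
Only one geometric arrangement is possible; it has no improper symmetry element, so it exists as a pair of enantiomers (2 stereoisomers).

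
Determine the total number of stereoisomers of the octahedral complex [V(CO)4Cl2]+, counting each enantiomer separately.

2

In an octahedral complex each vertex has one trans partner and four cis neighbours.
Systematic placement gives 2 geometric isomers: Cl trans; Cl cis.
Each arrangement has an internal mirror plane or centre of symmetry, so none is chiral.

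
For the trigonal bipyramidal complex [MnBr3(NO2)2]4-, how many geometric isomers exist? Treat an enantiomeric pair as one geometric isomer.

Systematic placement gives 3 geometric isomers: NO2 both equatorial; NO2 one axial, one equatorial; NO2 both axial.

3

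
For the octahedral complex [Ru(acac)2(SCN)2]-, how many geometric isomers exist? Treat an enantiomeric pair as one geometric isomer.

The six octahedral sites form three mutually perpendicular trans pairs.
Each acac is bidentate and must span two cis positions.
The distinct arrangements are (2 in all): SCN trans; SCN cis (chiral).

2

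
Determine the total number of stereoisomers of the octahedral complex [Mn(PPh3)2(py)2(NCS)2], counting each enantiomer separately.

The six octahedral sites form three mutually perpendicular trans pairs.
There are 5 geometric isomers: PPh3 trans, py trans, NCS trans; PPh3 cis, py cis, NCS trans; PPh3 cis, py trans, NCS cis; PPh3 cis, py cis, NCS cis (chiral); PPh3 trans, py cis, NCS cis.
One of these lacks any improper symmetry element and so occurs as an enantiomeric pair, giving 5 + 1 = 6 stereoisomers in total.

6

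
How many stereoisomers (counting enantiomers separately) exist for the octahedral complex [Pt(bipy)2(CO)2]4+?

The six octahedral sites form three mutually perpendicular trans pairs.
Each bipy is bidentate and must span two cis positions.
There are 2 geometric isomers: CO trans; CO cis (chiral).
One of these lacks any improper symmetry element and so occurs as an enantiomeric pair, giving 2 + 1 = 3 stereoisomers in total.

3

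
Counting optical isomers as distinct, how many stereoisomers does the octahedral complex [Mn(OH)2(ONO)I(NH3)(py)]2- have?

Exhaustive case analysis gives 9 geometric isomers.
Of these, 6 lack any improper symmetry element and so occur as enantiomeric pairs, giving 9 + 6 = 15 stereoisomers in total.

15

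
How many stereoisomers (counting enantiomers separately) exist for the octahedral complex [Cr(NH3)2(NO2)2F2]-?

In an octahedral complex each vertex has one trans partner and four cis neighbours.
There are 5 geometric isomers: NH3 trans, NO2 trans, F trans; NH3 cis, NO2 cis, F trans; NH3 cis, NO2 trans, F cis; NH3 cis, NO2 cis, F cis (chiral); NH3 trans, NO2 cis, F cis.
One of these lacks any improper symmetry element and so occurs as an enantiomeric pair, giving 5 + 1 = 6 stereoisomers in total.

6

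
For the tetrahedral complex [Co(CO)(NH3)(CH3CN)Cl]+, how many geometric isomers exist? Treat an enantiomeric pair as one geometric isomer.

1

All four vertices of a tetrahedron are equivalent and mutually adjacent, so cis/trans isomerism cannot arise.
Only one geometric arrangement is possible; it has no improper symmetry element, so it exists as a pair of enantiomers (2 stereoisomers).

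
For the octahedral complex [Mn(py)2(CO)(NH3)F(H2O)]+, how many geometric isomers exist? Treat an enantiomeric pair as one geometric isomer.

9

An octahedron has six vertices in three trans pairs; every non-trans pair is cis.
Placing the ligands in turn and identifying arrangements related by rotation or reflection leaves 9 distinct geometric isomers.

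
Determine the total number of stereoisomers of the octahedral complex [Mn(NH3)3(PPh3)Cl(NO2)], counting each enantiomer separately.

An octahedron has six vertices in three trans pairs; every non-trans pair is cis.
The distinct arrangements are (4 in all): NH3 mer (3 arrangements); NH3 fac (chiral).
One of these lacks any improper symmetry element and so occurs as an enantiomeric pair, giving 4 + 1 = 5 stereoisomers in total.

5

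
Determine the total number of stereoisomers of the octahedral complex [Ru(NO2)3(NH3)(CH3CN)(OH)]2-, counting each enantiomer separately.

5

The six octahedral sites form three mutually perpendicular trans pairs.
Systematic placement gives 4 geometric isomers: NO2 mer (3 arrangements); NO2 fac (chiral).
One of these lacks any improper symmetry element and so occurs as an enantiomeric pair, giving 4 + 1 = 5 stereoisomers in total.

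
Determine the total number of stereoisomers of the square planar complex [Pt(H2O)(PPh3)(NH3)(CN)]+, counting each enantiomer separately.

3

In a square planar complex each vertex has one trans partner and two cis neighbours.
Working through the distinct placements yields 3 geometric isomers: (CN/NH3 trans, H2O/PPh3 trans); (CN/PPh3 trans, H2O/NH3 trans); (CN/H2O trans, NH3/PPh3 trans).
Each arrangement has an internal mirror plane or centre of symmetry, so none is chiral.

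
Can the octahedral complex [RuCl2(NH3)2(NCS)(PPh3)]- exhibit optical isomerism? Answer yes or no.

An octahedron has six vertices in three trans pairs; every non-trans pair is cis.
There are 6 geometric isomers: Cl trans, NH3 cis; Cl trans, NH3 trans; Cl cis, NH3 cis (3 arrangements, 2 chiral); Cl cis, NH3 trans.
Of these, 2 lack any improper symmetry element and so occur as enantiomeric pairs, giving 6 + 2 = 8 stereoisomers in total.

yes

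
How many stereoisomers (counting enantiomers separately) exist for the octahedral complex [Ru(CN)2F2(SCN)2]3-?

In an octahedral complex each vertex has one trans partner and four cis neighbours.
There are 5 geometric isomers: CN trans, F trans, SCN trans; CN trans, F cis, SCN cis; CN cis, F cis, SCN trans; CN cis, F cis, SCN cis (chiral); CN cis, F trans, SCN cis.
One of these lacks any improper symmetry element and so occurs as an enantiomeric pair, giving 5 + 1 = 6 stereoisomers in total.

6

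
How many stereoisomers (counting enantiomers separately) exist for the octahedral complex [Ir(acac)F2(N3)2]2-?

An octahedron has six vertices in three trans pairs; every non-trans pair is cis.
Each acac is bidentate and must span two cis positions.
There are 3 geometric isomers: F trans, N3 cis; F cis, N3 cis (chiral); F cis, N3 trans.
One of these lacks any improper symmetry element and so occurs as an enantiomeric pair, giving 3 + 1 = 4 stereoisomers in total.

4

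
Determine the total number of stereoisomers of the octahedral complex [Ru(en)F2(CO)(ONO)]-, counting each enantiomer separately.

6

An octahedron has six vertices in three trans pairs; every non-trans pair is cis.
Each en is bidentate and must span two cis positions.
The distinct arrangements are (4 in all): F cis (3 arrangements, 2 chiral); F trans.
Of these, 2 lack any improper symmetry element and so occur as enantiomeric pairs, giving 4 + 2 = 6 stereoisomers in total.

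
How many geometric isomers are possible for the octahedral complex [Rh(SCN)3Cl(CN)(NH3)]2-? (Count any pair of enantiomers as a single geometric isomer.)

The six octahedral sites form three mutually perpendicular trans pairs.
Systematic placement gives 4 geometric isomers: SCN mer (3 arrangements); SCN fac (chiral).

4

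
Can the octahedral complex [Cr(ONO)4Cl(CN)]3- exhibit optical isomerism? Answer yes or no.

There are 2 geometric isomers: Cl and CN mutually trans; Cl and CN mutually cis.
Each arrangement has an internal mirror plane or centre of symmetry, so none is chiral.

no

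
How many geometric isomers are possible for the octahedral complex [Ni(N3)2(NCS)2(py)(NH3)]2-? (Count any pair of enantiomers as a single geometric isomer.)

In an octahedral complex each vertex has one trans partner and four cis neighbours.
Systematic placement gives 6 geometric isomers: N3 trans, NCS trans; N3 trans, NCS cis; N3 cis, NCS cis (3 arrangements, 2 chiral); N3 cis, NCS trans.

6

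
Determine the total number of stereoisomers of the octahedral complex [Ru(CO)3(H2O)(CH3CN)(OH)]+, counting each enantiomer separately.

5

An octahedron has six vertices in three trans pairs; every non-trans pair is cis.
There are 4 geometric isomers: CO mer (3 arrangements); CO fac (chiral).
One of these lacks any improper symmetry element and so occurs as an enantiomeric pair, giving 4 + 1 = 5 stereoisomers in total.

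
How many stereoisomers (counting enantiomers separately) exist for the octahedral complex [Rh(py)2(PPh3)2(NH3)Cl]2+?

The six octahedral sites form three mutually perpendicular trans pairs.
Systematic placement gives 6 geometric isomers: py trans, PPh3 trans; py cis, PPh3 cis (3 arrangements, 2 chiral); py trans, PPh3 cis; py cis, PPh3 trans.
Of these, 2 lack any improper symmetry element and so occur as enantiomeric pairs, giving 6 + 2 = 8 stereoisomers in total.

8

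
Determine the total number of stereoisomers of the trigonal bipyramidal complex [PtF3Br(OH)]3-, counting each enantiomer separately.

4

In a trigonal bipyramid the two axial positions differ from the three equatorial ones.
Working through the distinct placements yields 4 geometric isomers: Br axial, OH equatorial; Br axial, OH axial; Br equatorial, OH equatorial; Br equatorial, OH axial.
Each arrangement has an internal mirror plane or centre of symmetry, so none is chiral.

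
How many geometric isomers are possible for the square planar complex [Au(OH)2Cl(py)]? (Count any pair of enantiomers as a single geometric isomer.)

2

A square has two trans pairs of vertices; adjacent vertices are cis.
There are 2 geometric isomers: OH cis; OH trans.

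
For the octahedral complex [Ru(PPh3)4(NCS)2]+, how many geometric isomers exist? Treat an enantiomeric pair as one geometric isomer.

2

Systematic placement gives 2 geometric isomers: NCS trans; NCS cis.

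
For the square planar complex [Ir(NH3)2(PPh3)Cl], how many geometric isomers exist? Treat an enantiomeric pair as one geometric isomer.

2

In a square planar complex each vertex has one trans partner and two cis neighbours.
The distinct arrangements are (2 in all): NH3 cis; NH3 trans.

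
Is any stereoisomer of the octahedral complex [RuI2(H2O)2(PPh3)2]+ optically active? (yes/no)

yes

An octahedron has six vertices in three trans pairs; every non-trans pair is cis.
Working through the distinct placements yields 5 geometric isomers: I trans, H2O trans, PPh3 trans; I cis, H2O trans, PPh3 cis; I cis, H2O cis, PPh3 trans; I cis, H2O cis, PPh3 cis (chiral); I trans, H2O cis, PPh3 cis.
One of these lacks any improper symmetry element and so occurs as an enantiomeric pair, giving 5 + 1 = 6 stereoisomers in total.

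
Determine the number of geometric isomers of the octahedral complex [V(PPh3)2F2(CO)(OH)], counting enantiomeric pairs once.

Systematic placement gives 6 geometric isomers: PPh3 trans, F cis; PPh3 cis, F cis (3 arrangements, 2 chiral); PPh3 trans, F trans; PPh3 cis, F trans.

6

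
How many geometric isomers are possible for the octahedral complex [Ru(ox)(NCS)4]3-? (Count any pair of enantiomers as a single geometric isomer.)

1

An octahedron has six vertices in three trans pairs; every non-trans pair is cis.
Each ox is bidentate and must span two cis positions.
Only one geometric arrangement is possible.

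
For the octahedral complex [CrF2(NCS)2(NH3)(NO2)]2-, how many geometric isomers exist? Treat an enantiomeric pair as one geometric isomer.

6

The distinct arrangements are (6 in all): F trans, NCS trans; F trans, NCS cis; F cis, NCS cis (3 arrangements, 2 chiral); F cis, NCS trans.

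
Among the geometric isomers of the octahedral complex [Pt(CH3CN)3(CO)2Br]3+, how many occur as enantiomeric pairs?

An octahedron has six vertices in three trans pairs; every non-trans pair is cis.
Working through the distinct placements yields 3 geometric isomers: CH3CN mer, CO trans; CH3CN fac, CO cis; CH3CN mer, CO cis.
Each arrangement has an internal mirror plane or centre of symmetry, so none is chiral.

0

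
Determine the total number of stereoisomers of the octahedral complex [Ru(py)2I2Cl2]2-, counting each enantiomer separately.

An octahedron has six vertices in three trans pairs; every non-trans pair is cis.
Systematic placement gives 5 geometric isomers: py trans, I trans, Cl trans; py cis, I cis, Cl trans; py trans, I cis, Cl cis; py cis, I cis, Cl cis (chiral); py cis, I trans, Cl cis.
One of these lacks any improper symmetry element and so occurs as an enantiomeric pair, giving 5 + 1 = 6 stereoisomers in total.

6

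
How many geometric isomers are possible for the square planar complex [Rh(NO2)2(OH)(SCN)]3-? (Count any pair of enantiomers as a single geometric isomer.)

There are 2 geometric isomers: NO2 cis; NO2 trans.

2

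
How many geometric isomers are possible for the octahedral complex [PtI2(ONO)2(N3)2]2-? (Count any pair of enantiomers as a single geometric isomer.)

The six octahedral sites form three mutually perpendicular trans pairs.
The distinct arrangements are (5 in all): I trans, ONO trans, N3 trans; I trans, ONO cis, N3 cis; I cis, ONO trans, N3 cis; I cis, ONO cis, N3 cis (chiral); I cis, ONO cis, N3 trans.

5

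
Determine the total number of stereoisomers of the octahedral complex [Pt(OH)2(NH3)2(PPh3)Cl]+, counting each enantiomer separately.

8

The six octahedral sites form three mutually perpendicular trans pairs.
The distinct arrangements are (6 in all): OH cis, NH3 cis (3 arrangements, 2 chiral); OH trans, NH3 cis; OH cis, NH3 trans; OH trans, NH3 trans.
Of these, 2 lack any improper symmetry element and so occur as enantiomeric pairs, giving 6 + 2 = 8 stereoisomers in total.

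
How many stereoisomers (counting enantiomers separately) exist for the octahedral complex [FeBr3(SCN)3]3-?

2

The six octahedral sites form three mutually perpendicular trans pairs.
There are 2 geometric isomers: Br mer; Br fac.
Each arrangement has an internal mirror plane or centre of symmetry, so none is chiral.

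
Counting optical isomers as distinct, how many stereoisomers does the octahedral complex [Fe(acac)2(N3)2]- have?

An octahedron has six vertices in three trans pairs; every non-trans pair is cis.
Each acac is bidentate and must span two cis positions.
Working through the distinct placements yields 2 geometric isomers: N3 trans; N3 cis (chiral).
One of these lacks any improper symmetry element and so occurs as an enantiomeric pair, giving 2 + 1 = 3 stereoisomers in total.

3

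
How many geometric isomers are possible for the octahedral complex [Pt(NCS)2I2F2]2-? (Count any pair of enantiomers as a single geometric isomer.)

5

An octahedron has six vertices in three trans pairs; every non-trans pair is cis.
There are 5 geometric isomers: NCS trans, I trans, F trans; NCS cis, I cis, F trans; NCS trans, I cis, F cis; NCS cis, I cis, F cis (chiral); NCS cis, I trans, F cis.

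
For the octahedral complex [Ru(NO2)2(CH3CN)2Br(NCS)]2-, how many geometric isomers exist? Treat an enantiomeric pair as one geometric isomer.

6

The six octahedral sites form three mutually perpendicular trans pairs.
Working through the distinct placements yields 6 geometric isomers: NO2 trans, CH3CN cis; NO2 cis, CH3CN cis (3 arrangements, 2 chiral); NO2 trans, CH3CN trans; NO2 cis, CH3CN trans.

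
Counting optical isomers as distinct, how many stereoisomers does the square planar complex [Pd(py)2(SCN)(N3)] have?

2

A square has two trans pairs of vertices; adjacent vertices are cis.
Systematic placement gives 2 geometric isomers: py cis; py trans.
Each arrangement has an internal mirror plane or centre of symmetry, so none is chiral.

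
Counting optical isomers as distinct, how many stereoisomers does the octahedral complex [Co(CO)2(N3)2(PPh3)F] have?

In an octahedral complex each vertex has one trans partner and four cis neighbours.
Working through the distinct placements yields 6 geometric isomers: CO trans, N3 cis; CO trans, N3 trans; CO cis, N3 cis (3 arrangements, 2 chiral); CO cis, N3 trans.
Of these, 2 lack any improper symmetry element and so occur as enantiomeric pairs, giving 6 + 2 = 8 stereoisomers in total.

8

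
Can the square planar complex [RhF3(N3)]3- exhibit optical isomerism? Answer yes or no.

In a square planar complex each vertex has one trans partner and two cis neighbours.
Only one geometric arrangement is possible.

no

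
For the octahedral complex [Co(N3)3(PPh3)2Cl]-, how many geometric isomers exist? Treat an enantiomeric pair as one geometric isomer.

The six octahedral sites form three mutually perpendicular trans pairs.
Systematic placement gives 3 geometric isomers: N3 mer, PPh3 trans; N3 fac, PPh3 cis; N3 mer, PPh3 cis.

3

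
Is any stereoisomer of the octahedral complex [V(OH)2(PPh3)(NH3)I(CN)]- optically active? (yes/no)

yes

In an octahedral complex each vertex has one trans partner and four cis neighbours.
Exhaustive case analysis gives 9 geometric isomers.
Of these, 6 lack any improper symmetry element and so occur as enantiomeric pairs, giving 9 + 6 = 15 stereoisomers in total.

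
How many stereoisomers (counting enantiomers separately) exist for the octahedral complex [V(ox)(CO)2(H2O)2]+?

4

In an octahedral complex each vertex has one trans partner and four cis neighbours.
Each ox is bidentate and must span two cis positions.
Systematic placement gives 3 geometric isomers: CO trans, H2O cis; CO cis, H2O cis (chiral); CO cis, H2O trans.
One of these lacks any improper symmetry element and so occurs as an enantiomeric pair, giving 3 + 1 = 4 stereoisomers in total.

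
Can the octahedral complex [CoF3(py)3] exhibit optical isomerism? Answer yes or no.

In an octahedral complex each vertex has one trans partner and four cis neighbours.
There are 2 geometric isomers: F mer; F fac.
Each arrangement has an internal mirror plane or centre of symmetry, so none is chiral.

no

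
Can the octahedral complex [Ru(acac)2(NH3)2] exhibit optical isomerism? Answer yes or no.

Each acac is bidentate and must span two cis positions.
There are 2 geometric isomers: NH3 trans; NH3 cis (chiral).
One of these lacks any improper symmetry element and so occurs as an enantiomeric pair, giving 2 + 1 = 3 stereoisomers in total.

yes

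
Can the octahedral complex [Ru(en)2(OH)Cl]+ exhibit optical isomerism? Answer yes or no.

The six octahedral sites form three mutually perpendicular trans pairs.
Each en is bidentate and must span two cis positions.
Systematic placement gives 2 geometric isomers: OH and Cl mutually trans; OH and Cl mutually cis (chiral).
One of these lacks any improper symmetry element and so occurs as an enantiomeric pair, giving 2 + 1 = 3 stereoisomers in total.

yes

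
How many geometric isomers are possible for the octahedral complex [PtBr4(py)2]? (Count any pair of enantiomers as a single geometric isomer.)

An octahedron has six vertices in three trans pairs; every non-trans pair is cis.
Systematic placement gives 2 geometric isomers: py trans; py cis.

2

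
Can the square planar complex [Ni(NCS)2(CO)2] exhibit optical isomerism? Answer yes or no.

no

A square has two trans pairs of vertices; adjacent vertices are cis.
Systematic placement gives 2 geometric isomers: NCS cis; NCS trans.
Each arrangement has an internal mirror plane or centre of symmetry, so none is chiral.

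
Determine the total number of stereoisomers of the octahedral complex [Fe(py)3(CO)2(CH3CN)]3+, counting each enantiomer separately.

3

In an octahedral complex each vertex has one trans partner and four cis neighbours.
Systematic placement gives 3 geometric isomers: py mer, CO cis; py mer, CO trans; py fac, CO cis.
Each arrangement has an internal mirror plane or centre of symmetry, so none is chiral.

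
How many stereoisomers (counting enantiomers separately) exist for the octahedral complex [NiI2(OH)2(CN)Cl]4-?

In an octahedral complex each vertex has one trans partner and four cis neighbours.
Working through the distinct placements yields 6 geometric isomers: I trans, OH trans; I cis, OH cis (3 arrangements, 2 chiral); I cis, OH trans; I trans, OH cis.
Of these, 2 lack any improper symmetry element and so occur as enantiomeric pairs, giving 6 + 2 = 8 stereoisomers in total.

8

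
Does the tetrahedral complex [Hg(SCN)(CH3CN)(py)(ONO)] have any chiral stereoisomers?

In a tetrahedral complex all four positions are equivalent and every pair of ligands is adjacent — there is no cis/trans distinction.
Only one geometric arrangement is possible; it has no improper symmetry element, so it exists as a pair of enantiomers (2 stereoisomers).

yes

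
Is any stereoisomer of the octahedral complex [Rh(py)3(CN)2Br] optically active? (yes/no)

no

The six octahedral sites form three mutually perpendicular trans pairs.
Systematic placement gives 3 geometric isomers: py mer, CN cis; py mer, CN trans; py fac, CN cis.
Each arrangement has an internal mirror plane or centre of symmetry, so none is chiral.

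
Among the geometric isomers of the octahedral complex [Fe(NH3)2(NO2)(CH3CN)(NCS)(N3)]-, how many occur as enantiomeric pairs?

In an octahedral complex each vertex has one trans partner and four cis neighbours.
Exhaustive case analysis gives 9 geometric isomers.
Of these, 6 lack any improper symmetry element and so occur as enantiomeric pairs, giving 9 + 6 = 15 stereoisomers in total.

6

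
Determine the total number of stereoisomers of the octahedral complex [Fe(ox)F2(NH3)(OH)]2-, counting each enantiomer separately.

6

In an octahedral complex each vertex has one trans partner and four cis neighbours.
Each ox is bidentate and must span two cis positions.
There are 4 geometric isomers: F trans; F cis (3 arrangements, 2 chiral).
Of these, 2 lack any improper symmetry element and so occur as enantiomeric pairs, giving 4 + 2 = 6 stereoisomers in total.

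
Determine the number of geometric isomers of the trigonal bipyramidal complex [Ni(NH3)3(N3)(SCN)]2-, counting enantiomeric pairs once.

4

A trigonal bipyramid has two axial and three equatorial sites, which are chemically inequivalent.
Working through the distinct placements yields 4 geometric isomers: N3 axial, SCN equatorial; N3 axial, SCN axial; N3 equatorial, SCN equatorial; N3 equatorial, SCN axial.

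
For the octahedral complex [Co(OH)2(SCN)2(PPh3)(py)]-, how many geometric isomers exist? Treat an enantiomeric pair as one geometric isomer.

In an octahedral complex each vertex has one trans partner and four cis neighbours.
Working through the distinct placements yields 6 geometric isomers: OH trans, SCN cis; OH trans, SCN trans; OH cis, SCN cis (3 arrangements, 2 chiral); OH cis, SCN trans.

6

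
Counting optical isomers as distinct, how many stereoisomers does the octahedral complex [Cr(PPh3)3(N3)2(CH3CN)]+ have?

3

An octahedron has six vertices in three trans pairs; every non-trans pair is cis.
There are 3 geometric isomers: PPh3 mer, N3 cis; PPh3 mer, N3 trans; PPh3 fac, N3 cis.
Each arrangement has an internal mirror plane or centre of symmetry, so none is chiral.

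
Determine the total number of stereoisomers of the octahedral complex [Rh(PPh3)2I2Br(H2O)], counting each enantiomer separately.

The six octahedral sites form three mutually perpendicular trans pairs.
Working through the distinct placements yields 6 geometric isomers: PPh3 trans, I trans; PPh3 cis, I cis (3 arrangements, 2 chiral); PPh3 trans, I cis; PPh3 cis, I trans.
Of these, 2 lack any improper symmetry element and so occur as enantiomeric pairs, giving 6 + 2 = 8 stereoisomers in total.

8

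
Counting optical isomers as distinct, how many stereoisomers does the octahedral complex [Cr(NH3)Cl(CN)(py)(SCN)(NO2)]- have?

Systematic enumeration (placing each ligand type in turn and discarding arrangements equivalent by rotation or reflection) gives 15 geometric isomers.
Of these, 15 lack any improper symmetry element and so occur as enantiomeric pairs, giving 15 + 15 = 30 stereoisomers in total.

30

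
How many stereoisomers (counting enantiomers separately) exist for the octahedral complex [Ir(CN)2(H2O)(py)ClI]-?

15

In an octahedral complex each vertex has one trans partner and four cis neighbours.
Exhaustive case analysis gives 9 geometric isomers.
Of these, 6 lack any improper symmetry element and so occur as enantiomeric pairs, giving 9 + 6 = 15 stereoisomers in total.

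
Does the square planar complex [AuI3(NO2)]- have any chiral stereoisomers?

no

Only one geometric arrangement is possible.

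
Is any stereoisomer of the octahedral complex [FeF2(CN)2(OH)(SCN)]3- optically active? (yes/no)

yes

Systematic placement gives 6 geometric isomers: F trans, CN trans; F cis, CN trans; F cis, CN cis (3 arrangements, 2 chiral); F trans, CN cis.
Of these, 2 lack any improper symmetry element and so occur as enantiomeric pairs, giving 6 + 2 = 8 stereoisomers in total.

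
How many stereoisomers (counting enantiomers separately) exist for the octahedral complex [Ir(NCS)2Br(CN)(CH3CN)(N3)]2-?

15

In an octahedral complex each vertex has one trans partner and four cis neighbours.
Placing the ligands in turn and identifying arrangements related by rotation or reflection leaves 9 distinct geometric isomers.
Of these, 6 lack any improper symmetry element and so occur as enantiomeric pairs, giving 9 + 6 = 15 stereoisomers in total.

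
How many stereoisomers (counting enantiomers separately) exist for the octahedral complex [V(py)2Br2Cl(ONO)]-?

An octahedron has six vertices in three trans pairs; every non-trans pair is cis.
Working through the distinct placements yields 6 geometric isomers: py trans, Br trans; py cis, Br trans; py trans, Br cis; py cis, Br cis (3 arrangements, 2 chiral).
Of these, 2 lack any improper symmetry element and so occur as enantiomeric pairs, giving 6 + 2 = 8 stereoisomers in total.

8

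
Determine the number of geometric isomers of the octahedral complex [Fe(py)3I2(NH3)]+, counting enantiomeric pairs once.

3

Systematic placement gives 3 geometric isomers: py mer, I trans; py mer, I cis; py fac, I cis.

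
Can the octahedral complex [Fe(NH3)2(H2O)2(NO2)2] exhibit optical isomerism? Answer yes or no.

The six octahedral sites form three mutually perpendicular trans pairs.
The distinct arrangements are (5 in all): NH3 trans, H2O trans, NO2 trans; NH3 cis, H2O trans, NO2 cis; NH3 cis, H2O cis, NO2 trans; NH3 cis, H2O cis, NO2 cis (chiral); NH3 trans, H2O cis, NO2 cis.
One of these lacks any improper symmetry element and so occurs as an enantiomeric pair, giving 5 + 1 = 6 stereoisomers in total.

yes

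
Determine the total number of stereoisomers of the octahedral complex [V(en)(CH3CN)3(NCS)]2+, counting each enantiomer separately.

2

The six octahedral sites form three mutually perpendicular trans pairs.
Each en is bidentate and must span two cis positions.
There are 2 geometric isomers: CH3CN mer; CH3CN fac.
Each arrangement has an internal mirror plane or centre of symmetry, so none is chiral.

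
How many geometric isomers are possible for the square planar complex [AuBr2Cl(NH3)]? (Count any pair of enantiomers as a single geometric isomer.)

2

In a square planar complex each vertex has one trans partner and two cis neighbours.
There are 2 geometric isomers: Br cis; Br trans.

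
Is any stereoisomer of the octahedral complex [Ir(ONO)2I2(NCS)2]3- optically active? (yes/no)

An octahedron has six vertices in three trans pairs; every non-trans pair is cis.
The distinct arrangements are (5 in all): ONO trans, I trans, NCS trans; ONO cis, I trans, NCS cis; ONO trans, I cis, NCS cis; ONO cis, I cis, NCS cis (chiral); ONO cis, I cis, NCS trans.
One of these lacks any improper symmetry element and so occurs as an enantiomeric pair, giving 5 + 1 = 6 stereoisomers in total.

yes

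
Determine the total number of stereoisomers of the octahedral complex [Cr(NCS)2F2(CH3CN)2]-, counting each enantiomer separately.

The six octahedral sites form three mutually perpendicular trans pairs.
Systematic placement gives 5 geometric isomers: NCS trans, F trans, CH3CN trans; NCS cis, F cis, CH3CN trans; NCS trans, F cis, CH3CN cis; NCS cis, F cis, CH3CN cis (chiral); NCS cis, F trans, CH3CN cis.
One of these lacks any improper symmetry element and so occurs as an enantiomeric pair, giving 5 + 1 = 6 stereoisomers in total.

6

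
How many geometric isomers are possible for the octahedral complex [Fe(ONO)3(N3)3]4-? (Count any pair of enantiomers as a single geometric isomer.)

The six octahedral sites form three mutually perpendicular trans pairs.
Working through the distinct placements yields 2 geometric isomers: ONO mer; ONO fac.

2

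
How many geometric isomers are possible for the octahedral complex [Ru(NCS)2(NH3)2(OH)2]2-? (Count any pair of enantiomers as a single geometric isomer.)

In an octahedral complex each vertex has one trans partner and four cis neighbours.
There are 5 geometric isomers: NCS trans, NH3 trans, OH trans; NCS trans, NH3 cis, OH cis; NCS cis, NH3 cis, OH trans; NCS cis, NH3 cis, OH cis (chiral); NCS cis, NH3 trans, OH cis.

5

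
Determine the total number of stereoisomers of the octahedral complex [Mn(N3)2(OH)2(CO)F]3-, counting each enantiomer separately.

8

In an octahedral complex each vertex has one trans partner and four cis neighbours.
There are 6 geometric isomers: N3 trans, OH trans; N3 cis, OH cis (3 arrangements, 2 chiral); N3 cis, OH trans; N3 trans, OH cis.
Of these, 2 lack any improper symmetry element and so occur as enantiomeric pairs, giving 6 + 2 = 8 stereoisomers in total.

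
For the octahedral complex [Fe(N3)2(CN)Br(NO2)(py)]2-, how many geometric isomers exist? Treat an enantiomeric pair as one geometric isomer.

9

An octahedron has six vertices in three trans pairs; every non-trans pair is cis.
Exhaustive case analysis gives 9 geometric isomers.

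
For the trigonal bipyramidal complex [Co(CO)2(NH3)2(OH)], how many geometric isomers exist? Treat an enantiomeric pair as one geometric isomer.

A trigonal bipyramid has two axial and three equatorial sites, which are chemically inequivalent.
Exhaustive case analysis gives 5 geometric isomers.

5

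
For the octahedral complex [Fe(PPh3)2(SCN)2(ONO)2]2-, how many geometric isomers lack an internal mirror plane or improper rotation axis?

In an octahedral complex each vertex has one trans partner and four cis neighbours.
Working through the distinct placements yields 5 geometric isomers: PPh3 trans, SCN trans, ONO trans; PPh3 cis, SCN cis, ONO trans; PPh3 cis, SCN trans, ONO cis; PPh3 cis, SCN cis, ONO cis (chiral); PPh3 trans, SCN cis, ONO cis.
One of these lacks any improper symmetry element and so occurs as an enantiomeric pair, giving 5 + 1 = 6 stereoisomers in total.

1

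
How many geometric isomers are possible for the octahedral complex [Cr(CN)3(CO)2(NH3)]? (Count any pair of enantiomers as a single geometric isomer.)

3

In an octahedral complex each vertex has one trans partner and four cis neighbours.
Systematic placement gives 3 geometric isomers: CN mer, CO cis; CN mer, CO trans; CN fac, CO cis.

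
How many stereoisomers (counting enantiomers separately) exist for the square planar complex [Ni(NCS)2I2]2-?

There are 2 geometric isomers: NCS cis; NCS trans.
Each arrangement has an internal mirror plane or centre of symmetry, so none is chiral.

2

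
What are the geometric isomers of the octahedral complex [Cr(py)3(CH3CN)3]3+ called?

Working through the distinct placements yields 2 geometric isomers: py mer; py fac.

fac and mer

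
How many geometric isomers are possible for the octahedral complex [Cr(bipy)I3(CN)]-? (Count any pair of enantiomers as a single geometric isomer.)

In an octahedral complex each vertex has one trans partner and four cis neighbours.
Each bipy is bidentate and must span two cis positions.
Working through the distinct placements yields 2 geometric isomers: I fac; I mer.

2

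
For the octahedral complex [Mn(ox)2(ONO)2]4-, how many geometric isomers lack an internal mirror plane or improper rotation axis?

1

In an octahedral complex each vertex has one trans partner and four cis neighbours.
Each ox is bidentate and must span two cis positions.
The distinct arrangements are (2 in all): ONO trans; ONO cis (chiral).
One of these lacks any improper symmetry element and so occurs as an enantiomeric pair, giving 2 + 1 = 3 stereoisomers in total.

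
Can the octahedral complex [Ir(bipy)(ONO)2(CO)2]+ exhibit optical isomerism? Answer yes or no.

yes

An octahedron has six vertices in three trans pairs; every non-trans pair is cis.
Each bipy is bidentate and must span two cis positions.
There are 3 geometric isomers: ONO cis, CO trans; ONO cis, CO cis (chiral); ONO trans, CO cis.
One of these lacks any improper symmetry element and so occurs as an enantiomeric pair, giving 3 + 1 = 4 stereoisomers in total.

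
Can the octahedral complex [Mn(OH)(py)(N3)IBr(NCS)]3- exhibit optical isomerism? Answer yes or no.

yes

Placing the ligands in turn and identifying arrangements related by rotation or reflection leaves 15 distinct geometric isomers.
Of these, 15 lack any improper symmetry element and so occur as enantiomeric pairs, giving 15 + 15 = 30 stereoisomers in total.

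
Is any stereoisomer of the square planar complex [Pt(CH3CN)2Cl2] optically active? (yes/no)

A square has two trans pairs of vertices; adjacent vertices are cis.
The distinct arrangements are (2 in all): CH3CN cis; CH3CN trans.
Each arrangement has an internal mirror plane or centre of symmetry, so none is chiral.

no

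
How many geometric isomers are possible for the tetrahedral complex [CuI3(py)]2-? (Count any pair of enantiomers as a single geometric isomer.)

In a tetrahedral complex all four positions are equivalent and every pair of ligands is adjacent — there is no cis/trans distinction.
Only one geometric arrangement is possible.

1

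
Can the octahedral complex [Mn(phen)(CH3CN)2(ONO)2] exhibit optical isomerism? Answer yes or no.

The six octahedral sites form three mutually perpendicular trans pairs.
Each phen is bidentate and must span two cis positions.
Systematic placement gives 3 geometric isomers: CH3CN trans, ONO cis; CH3CN cis, ONO cis (chiral); CH3CN cis, ONO trans.
One of these lacks any improper symmetry element and so occurs as an enantiomeric pair, giving 3 + 1 = 4 stereoisomers in total.

yes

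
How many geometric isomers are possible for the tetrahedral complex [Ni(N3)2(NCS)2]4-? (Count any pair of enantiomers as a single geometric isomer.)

1

All four vertices of a tetrahedron are equivalent and mutually adjacent, so cis/trans isomerism cannot arise.
Only one geometric arrangement is possible.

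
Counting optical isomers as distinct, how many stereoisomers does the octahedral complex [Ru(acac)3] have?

2

An octahedron has six vertices in three trans pairs; every non-trans pair is cis.
Each acac is bidentate and must span two cis positions.
Only one geometric arrangement is possible; it has no improper symmetry element, so it exists as a pair of enantiomers (2 stereoisomers).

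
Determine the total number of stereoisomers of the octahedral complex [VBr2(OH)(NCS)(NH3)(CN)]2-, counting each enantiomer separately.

15

An octahedron has six vertices in three trans pairs; every non-trans pair is cis.
Placing the ligands in turn and identifying arrangements related by rotation or reflection leaves 9 distinct geometric isomers.
Of these, 6 lack any improper symmetry element and so occur as enantiomeric pairs, giving 9 + 6 = 15 stereoisomers in total.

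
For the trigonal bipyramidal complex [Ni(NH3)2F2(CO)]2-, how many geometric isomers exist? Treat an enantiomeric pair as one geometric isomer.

5

In a trigonal bipyramid the two axial positions differ from the three equatorial ones.
Placing the ligands in turn and identifying arrangements related by rotation or reflection leaves 5 distinct geometric isomers.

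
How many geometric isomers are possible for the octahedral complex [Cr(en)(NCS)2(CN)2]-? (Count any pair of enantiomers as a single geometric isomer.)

An octahedron has six vertices in three trans pairs; every non-trans pair is cis.
Each en is bidentate and must span two cis positions.
The distinct arrangements are (3 in all): NCS cis, CN trans; NCS cis, CN cis (chiral); NCS trans, CN cis.

3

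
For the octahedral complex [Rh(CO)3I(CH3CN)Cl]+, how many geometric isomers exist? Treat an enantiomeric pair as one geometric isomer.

An octahedron has six vertices in three trans pairs; every non-trans pair is cis.
Systematic placement gives 4 geometric isomers: CO mer (3 arrangements); CO fac (chiral).

4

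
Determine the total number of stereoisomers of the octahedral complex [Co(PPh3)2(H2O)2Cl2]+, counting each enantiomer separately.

6

There are 5 geometric isomers: PPh3 trans, H2O trans, Cl trans; PPh3 cis, H2O cis, Cl trans; PPh3 trans, H2O cis, Cl cis; PPh3 cis, H2O cis, Cl cis (chiral); PPh3 cis, H2O trans, Cl cis.
One of these lacks any improper symmetry element and so occurs as an enantiomeric pair, giving 5 + 1 = 6 stereoisomers in total.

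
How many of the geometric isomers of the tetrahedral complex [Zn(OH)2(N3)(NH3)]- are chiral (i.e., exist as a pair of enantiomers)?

0

Only one geometric arrangement is possible.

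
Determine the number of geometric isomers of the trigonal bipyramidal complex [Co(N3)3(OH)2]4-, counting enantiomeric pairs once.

Systematic placement gives 3 geometric isomers: OH both equatorial; OH one axial, one equatorial; OH both axial.

3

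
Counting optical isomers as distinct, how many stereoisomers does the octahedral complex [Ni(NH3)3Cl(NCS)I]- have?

An octahedron has six vertices in three trans pairs; every non-trans pair is cis.
There are 4 geometric isomers: NH3 mer (3 arrangements); NH3 fac (chiral).
One of these lacks any improper symmetry element and so occurs as an enantiomeric pair, giving 4 + 1 = 5 stereoisomers in total.

5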